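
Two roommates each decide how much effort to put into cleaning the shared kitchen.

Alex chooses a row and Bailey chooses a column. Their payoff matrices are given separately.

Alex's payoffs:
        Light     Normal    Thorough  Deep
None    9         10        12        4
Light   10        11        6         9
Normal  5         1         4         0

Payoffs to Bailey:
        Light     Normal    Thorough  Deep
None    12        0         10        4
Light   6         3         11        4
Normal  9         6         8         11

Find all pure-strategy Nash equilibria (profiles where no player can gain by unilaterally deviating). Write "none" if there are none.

Alex against Light: payoffs 9, 10, 5 → best response Light.
Alex against Normal: payoffs 10, 11, 1 → best response Light.
Alex against Thorough: payoffs 12, 6, 4 → best response None.
Alex against Deep: payoffs 4, 9, 0 → best response Light.
Bailey against None: payoffs 12, 0, 10, 4 → best response Light.
Bailey against Light: payoffs 6, 3, 11, 4 → best response Thorough.
Bailey against Normal: payoffs 9, 6, 8, 11 → best response Deep.
No profile is a mutual best response for all players.

none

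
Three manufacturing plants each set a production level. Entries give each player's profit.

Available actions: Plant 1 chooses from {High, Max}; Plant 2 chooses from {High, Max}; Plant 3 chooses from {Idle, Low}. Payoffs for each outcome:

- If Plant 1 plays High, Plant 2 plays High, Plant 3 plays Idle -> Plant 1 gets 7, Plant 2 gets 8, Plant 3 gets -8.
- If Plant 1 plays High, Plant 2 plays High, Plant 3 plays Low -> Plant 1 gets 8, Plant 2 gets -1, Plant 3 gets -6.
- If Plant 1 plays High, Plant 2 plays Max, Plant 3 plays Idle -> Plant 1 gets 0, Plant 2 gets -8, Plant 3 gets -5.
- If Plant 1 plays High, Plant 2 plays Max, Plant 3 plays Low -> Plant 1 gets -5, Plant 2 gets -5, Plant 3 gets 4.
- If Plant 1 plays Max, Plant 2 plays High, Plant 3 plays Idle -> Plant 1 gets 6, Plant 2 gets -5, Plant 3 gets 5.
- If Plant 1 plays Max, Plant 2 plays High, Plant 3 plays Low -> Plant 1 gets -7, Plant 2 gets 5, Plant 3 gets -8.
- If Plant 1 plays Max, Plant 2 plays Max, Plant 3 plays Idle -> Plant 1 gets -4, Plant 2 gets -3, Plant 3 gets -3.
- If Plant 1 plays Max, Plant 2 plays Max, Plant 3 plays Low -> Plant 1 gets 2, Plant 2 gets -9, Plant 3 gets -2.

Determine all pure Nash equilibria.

The unique pure-strategy Nash equilibrium is (High, High, Low).

(High, High, Idle): Plant 3 can switch to Low (-8 → -6). Not NE.
(High, High, Low): Plant 1 gets 8, best alternative -7; Plant 2 gets -1, best alternative -5; Plant 3 gets -6, best alternative -8. No profitable deviation — NE.
(High, Max, Idle): Plant 2 can switch to High (-8 → 8). Not NE.
(High, Max, Low): Plant 1 can switch to Max (-5 → 2). Not NE.
(Max, High, Idle): Plant 1 can switch to High (6 → 7). Not NE.
(Max, High, Low): Plant 1 can switch to High (-7 → 8). Not NE.
(Max, Max, Idle): Plant 1 can switch to High (-4 → 0). Not NE.
(Max, Max, Low): Plant 2 can switch to High (-9 → 5). Not NE.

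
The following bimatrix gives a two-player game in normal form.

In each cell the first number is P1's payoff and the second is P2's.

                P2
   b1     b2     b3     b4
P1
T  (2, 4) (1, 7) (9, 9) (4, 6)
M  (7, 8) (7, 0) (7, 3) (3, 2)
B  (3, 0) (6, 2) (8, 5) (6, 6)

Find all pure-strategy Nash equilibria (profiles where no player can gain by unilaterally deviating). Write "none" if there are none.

P1 against b1: payoffs 2, 7, 3 → best response M.
P1 against b2: payoffs 1, 7, 6 → best response M.
P1 against b3: payoffs 9, 7, 8 → best response T.
P1 against b4: payoffs 4, 3, 6 → best response B.
P2 against T: payoffs 4, 7, 9, 6 → best response b3.
P2 against M: payoffs 8, 0, 3, 2 → best response b1.
P2 against B: payoffs 0, 2, 5, 6 → best response b4.
Mutual best responses: (T, b3); (M, b1); (B, b4).

Pure-strategy Nash equilibria: (T, b3) and (M, b1) and (B, b4)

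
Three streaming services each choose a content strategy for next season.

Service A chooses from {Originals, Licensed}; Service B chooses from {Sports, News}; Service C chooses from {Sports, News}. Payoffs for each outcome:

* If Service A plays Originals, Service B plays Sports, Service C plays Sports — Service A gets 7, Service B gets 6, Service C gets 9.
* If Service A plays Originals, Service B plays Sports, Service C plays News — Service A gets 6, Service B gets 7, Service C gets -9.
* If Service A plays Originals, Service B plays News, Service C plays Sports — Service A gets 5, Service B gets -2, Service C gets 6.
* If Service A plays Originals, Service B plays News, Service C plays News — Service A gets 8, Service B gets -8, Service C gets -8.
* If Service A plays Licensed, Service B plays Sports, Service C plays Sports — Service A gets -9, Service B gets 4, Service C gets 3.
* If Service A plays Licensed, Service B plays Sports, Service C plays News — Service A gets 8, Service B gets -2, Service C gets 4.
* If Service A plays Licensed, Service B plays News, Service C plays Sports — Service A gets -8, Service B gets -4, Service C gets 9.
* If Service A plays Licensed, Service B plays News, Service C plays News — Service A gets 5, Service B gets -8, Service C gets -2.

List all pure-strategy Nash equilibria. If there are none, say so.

The pure Nash equilibria are (Originals, Sports, Sports) and (Licensed, Sports, News).

Service A against (Sports, Sports): payoffs 7, -9 → best response Originals.
Service A against (Sports, News): payoffs 6, 8 → best response Licensed.
Service A against (News, Sports): payoffs 5, -8 → best response Originals.
Service A against (News, News): payoffs 8, 5 → best response Originals.
Service B against (Originals, Sports): payoffs 6, -2 → best response Sports.
Service B against (Originals, News): payoffs 7, -8 → best response Sports.
Service B against (Licensed, Sports): payoffs 4, -4 → best response Sports.
Service B against (Licensed, News): payoffs -2, -8 → best response Sports.
Service C against (Originals, Sports): payoffs 9, -9 → best response Sports.
Service C against (Originals, News): payoffs 6, -8 → best response Sports.
Service C against (Licensed, Sports): payoffs 3, 4 → best response News.
Service C against (Licensed, News): payoffs 9, -2 → best response Sports.
Mutual best responses: (Originals, Sports, Sports); (Licensed, Sports, News).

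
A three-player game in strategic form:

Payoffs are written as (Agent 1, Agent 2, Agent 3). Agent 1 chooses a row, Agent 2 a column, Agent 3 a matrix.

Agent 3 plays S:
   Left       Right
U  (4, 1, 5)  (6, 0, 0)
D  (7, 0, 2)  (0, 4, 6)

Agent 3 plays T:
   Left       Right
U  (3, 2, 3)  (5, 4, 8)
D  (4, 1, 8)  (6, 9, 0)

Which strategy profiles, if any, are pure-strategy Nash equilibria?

No pure-strategy Nash equilibrium.

Agent 1 against (Left, S): payoffs 4, 7 → best response D.
Agent 1 against (Left, T): payoffs 3, 4 → best response D.
Agent 1 against (Right, S): payoffs 6, 0 → best response U.
Agent 1 against (Right, T): payoffs 5, 6 → best response D.
Agent 2 against (U, S): payoffs 1, 0 → best response Left.
Agent 2 against (U, T): payoffs 2, 4 → best response Right.
Agent 2 against (D, S): payoffs 0, 4 → best response Right.
Agent 2 against (D, T): payoffs 1, 9 → best response Right.
Agent 3 against (U, Left): payoffs 5, 3 → best response S.
Agent 3 against (U, Right): payoffs 0, 8 → best response T.
Agent 3 against (D, Left): payoffs 2, 8 → best response T.
Agent 3 against (D, Right): payoffs 6, 0 → best response S.
No profile is a mutual best response for all players.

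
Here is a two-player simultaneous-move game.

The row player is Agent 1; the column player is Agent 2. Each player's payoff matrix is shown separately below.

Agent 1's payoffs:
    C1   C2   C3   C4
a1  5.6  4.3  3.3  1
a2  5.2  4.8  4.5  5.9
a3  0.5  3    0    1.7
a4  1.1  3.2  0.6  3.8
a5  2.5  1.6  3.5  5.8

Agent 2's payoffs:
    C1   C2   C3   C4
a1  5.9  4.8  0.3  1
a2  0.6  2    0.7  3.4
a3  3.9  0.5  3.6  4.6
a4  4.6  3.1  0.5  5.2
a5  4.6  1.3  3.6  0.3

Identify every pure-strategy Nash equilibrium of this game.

(a1, C1): Agent 1 gets 5.6, best alternative 5.2; Agent 2 gets 5.9, best alternative 4.8. No profitable deviation — NE.
(a1, C2): Agent 1 can switch to a2 (4.3 → 4.8). Not NE.
(a1, C3): Agent 1 can switch to a2 (3.3 → 4.5). Not NE.
(a1, C4): Agent 1 can switch to a2 (1 → 5.9). Not NE.
(a2, C1): Agent 1 can switch to a1 (5.2 → 5.6). Not NE.
(a2, C2): Agent 2 can switch to C4 (2 → 3.4). Not NE.
(a2, C3): Agent 2 can switch to C2 (0.7 → 2). Not NE.
(a2, C4): Agent 1 gets 5.9, best alternative 5.8; Agent 2 gets 3.4, best alternative 2. No profitable deviation — NE.
(a3, C1): Agent 1 can switch to a1 (0.5 → 5.6). Not NE.
(a3, C2): Agent 1 can switch to a1 (3 → 4.3). Not NE.
(a3, C3): Agent 1 can switch to a1 (0 → 3.3). Not NE.
(a3, C4): Agent 1 can switch to a2 (1.7 → 5.9). Not NE.
(The remaining 8 profiles each have a profitable deviation by the same check.)

(a1, C1) and (a2, C4)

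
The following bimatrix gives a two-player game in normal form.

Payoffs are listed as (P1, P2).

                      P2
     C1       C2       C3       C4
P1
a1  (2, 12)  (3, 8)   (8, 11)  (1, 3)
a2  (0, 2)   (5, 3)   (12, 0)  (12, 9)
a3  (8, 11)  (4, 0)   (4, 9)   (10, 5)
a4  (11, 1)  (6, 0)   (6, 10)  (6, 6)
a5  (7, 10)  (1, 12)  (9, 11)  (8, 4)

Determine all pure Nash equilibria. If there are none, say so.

Pure NE: (a2, C4)

P1 against C1: payoffs 2, 0, 8, 11, 7 → best response a4.
P1 against C2: payoffs 3, 5, 4, 6, 1 → best response a4.
P1 against C3: payoffs 8, 12, 4, 6, 9 → best response a2.
P1 against C4: payoffs 1, 12, 10, 6, 8 → best response a2.
P2 against a1: payoffs 12, 8, 11, 3 → best response C1.
P2 against a2: payoffs 2, 3, 0, 9 → best response C4.
P2 against a3: payoffs 11, 0, 9, 5 → best response C1.
P2 against a4: payoffs 1, 0, 10, 6 → best response C3.
P2 against a5: payoffs 10, 12, 11, 4 → best response C2.
Mutual best responses: (a2, C4).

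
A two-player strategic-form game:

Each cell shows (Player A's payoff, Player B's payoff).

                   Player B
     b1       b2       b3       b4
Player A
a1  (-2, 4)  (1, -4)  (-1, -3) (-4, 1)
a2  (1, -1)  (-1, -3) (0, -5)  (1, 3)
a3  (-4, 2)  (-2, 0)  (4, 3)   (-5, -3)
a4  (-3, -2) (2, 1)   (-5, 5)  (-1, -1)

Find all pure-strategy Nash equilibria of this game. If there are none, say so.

Pure-strategy Nash equilibria: (a2, b4), (a3, b3)

Player A against b1: payoffs -2, 1, -4, -3 → best response a2.
Player A against b2: payoffs 1, -1, -2, 2 → best response a4.
Player A against b3: payoffs -1, 0, 4, -5 → best response a3.
Player A against b4: payoffs -4, 1, -5, -1 → best response a2.
Player B against a1: payoffs 4, -4, -3, 1 → best response b1.
Player B against a2: payoffs -1, -3, -5, 3 → best response b4.
Player B against a3: payoffs 2, 0, 3, -3 → best response b3.
Player B against a4: payoffs -2, 1, 5, -1 → best response b3.
Mutual best responses: (a2, b4); (a3, b3).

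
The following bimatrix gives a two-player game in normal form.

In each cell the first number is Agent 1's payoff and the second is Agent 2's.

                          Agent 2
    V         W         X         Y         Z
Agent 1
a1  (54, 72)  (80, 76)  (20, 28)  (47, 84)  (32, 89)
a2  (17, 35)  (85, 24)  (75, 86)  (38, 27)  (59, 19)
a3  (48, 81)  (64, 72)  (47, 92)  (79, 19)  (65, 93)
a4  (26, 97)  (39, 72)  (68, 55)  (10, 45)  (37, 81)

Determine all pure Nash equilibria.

(a2, X); (a3, Z)

Check each profile: it is a Nash equilibrium iff no player can strictly gain by switching unilaterally.
(a1, V): Agent 2 can switch to W (72 → 76). Not NE.
(a1, W): Agent 1 can switch to a2 (80 → 85). Not NE.
(a1, X): Agent 1 can switch to a2 (20 → 75). Not NE.
(a1, Y): Agent 1 can switch to a3 (47 → 79). Not NE.
(a1, Z): Agent 1 can switch to a2 (32 → 59). Not NE.
(a2, V): Agent 1 can switch to a1 (17 → 54). Not NE.
(a2, W): Agent 2 can switch to V (24 → 35). Not NE.
(a2, X): Agent 1 gets 75, best alternative 68; Agent 2 gets 86, best alternative 35. No profitable deviation — NE.
(a2, Y): Agent 1 can switch to a1 (38 → 47). Not NE.
(a2, Z): Agent 1 can switch to a3 (59 → 65). Not NE.
(a3, V): Agent 1 can switch to a1 (48 → 54). Not NE.
(a3, Z): Agent 1 gets 65, best alternative 59; Agent 2 gets 93, best alternative 92. No profitable deviation — NE.
(The remaining 8 profiles each have a profitable deviation by the same check.)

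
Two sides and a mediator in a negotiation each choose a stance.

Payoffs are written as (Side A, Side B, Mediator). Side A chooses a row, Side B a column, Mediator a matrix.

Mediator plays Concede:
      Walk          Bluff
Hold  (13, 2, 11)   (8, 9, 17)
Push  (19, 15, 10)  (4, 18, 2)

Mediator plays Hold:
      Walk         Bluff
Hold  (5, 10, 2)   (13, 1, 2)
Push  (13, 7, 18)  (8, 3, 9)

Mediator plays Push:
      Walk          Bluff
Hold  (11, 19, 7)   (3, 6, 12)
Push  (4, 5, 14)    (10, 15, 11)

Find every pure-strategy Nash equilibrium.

The pure Nash equilibria are (Hold, Bluff, Concede); (Push, Walk, Hold); (Push, Bluff, Push).

Mark each player's best response to every combination of opponents' strategies; a profile where every player is best-responding is a pure Nash equilibrium.
Side A against (Walk, Concede): payoffs 13, 19 → best response Push.
Side A against (Walk, Hold): payoffs 5, 13 → best response Push.
Side A against (Walk, Push): payoffs 11, 4 → best response Hold.
Side A against (Bluff, Concede): payoffs 8, 4 → best response Hold.
Side A against (Bluff, Hold): payoffs 13, 8 → best response Hold.
Side A against (Bluff, Push): payoffs 3, 10 → best response Push.
Side B against (Hold, Concede): payoffs 2, 9 → best response Bluff.
Side B against (Hold, Hold): payoffs 10, 1 → best response Walk.
Side B against (Hold, Push): payoffs 19, 6 → best response Walk.
Side B against (Push, Concede): payoffs 15, 18 → best response Bluff.
Side B against (Push, Hold): payoffs 7, 3 → best response Walk.
Side B against (Push, Push): payoffs 5, 15 → best response Bluff.
Mediator against (Hold, Walk): payoffs 11, 2, 7 → best response Concede.
Mediator against (Hold, Bluff): payoffs 17, 2, 12 → best response Concede.
Mediator against (Push, Walk): payoffs 10, 18, 14 → best response Hold.
Mediator against (Push, Bluff): payoffs 2, 9, 11 → best response Push.
Mutual best responses: (Hold, Bluff, Concede); (Push, Walk, Hold); (Push, Bluff, Push).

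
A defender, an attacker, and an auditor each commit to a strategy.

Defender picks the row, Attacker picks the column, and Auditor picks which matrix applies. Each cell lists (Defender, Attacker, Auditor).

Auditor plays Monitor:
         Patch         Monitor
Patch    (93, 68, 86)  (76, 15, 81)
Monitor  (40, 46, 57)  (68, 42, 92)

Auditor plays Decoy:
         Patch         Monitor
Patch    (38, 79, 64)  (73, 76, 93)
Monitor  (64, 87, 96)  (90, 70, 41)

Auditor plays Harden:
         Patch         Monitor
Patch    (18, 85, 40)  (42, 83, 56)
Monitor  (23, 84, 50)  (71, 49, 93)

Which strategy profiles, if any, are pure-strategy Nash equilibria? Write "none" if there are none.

(Patch, Patch, Monitor) and (Monitor, Patch, Decoy)

Check each profile: it is a Nash equilibrium iff no player can strictly gain by switching unilaterally.
(Patch, Patch, Monitor): Defender gets 93, best alternative 40; Attacker gets 68, best alternative 15; Auditor gets 86, best alternative 64. No profitable deviation — NE.
(Patch, Patch, Decoy): Defender can switch to Monitor (38 → 64). Not NE.
(Patch, Patch, Harden): Defender can switch to Monitor (18 → 23). Not NE.
(Patch, Monitor, Monitor): Attacker can switch to Patch (15 → 68). Not NE.
(Patch, Monitor, Decoy): Defender can switch to Monitor (73 → 90). Not NE.
(Patch, Monitor, Harden): Defender can switch to Monitor (42 → 71). Not NE.
(Monitor, Patch, Monitor): Defender can switch to Patch (40 → 93). Not NE.
(Monitor, Patch, Decoy): Defender gets 64, best alternative 38; Attacker gets 87, best alternative 70; Auditor gets 96, best alternative 57. No profitable deviation — NE.
(Monitor, Patch, Harden): Auditor can switch to Monitor (50 → 57). Not NE.
(Monitor, Monitor, Monitor): Defender can switch to Patch (68 → 76). Not NE.
(The remaining 2 profiles each have a profitable deviation by the same check.)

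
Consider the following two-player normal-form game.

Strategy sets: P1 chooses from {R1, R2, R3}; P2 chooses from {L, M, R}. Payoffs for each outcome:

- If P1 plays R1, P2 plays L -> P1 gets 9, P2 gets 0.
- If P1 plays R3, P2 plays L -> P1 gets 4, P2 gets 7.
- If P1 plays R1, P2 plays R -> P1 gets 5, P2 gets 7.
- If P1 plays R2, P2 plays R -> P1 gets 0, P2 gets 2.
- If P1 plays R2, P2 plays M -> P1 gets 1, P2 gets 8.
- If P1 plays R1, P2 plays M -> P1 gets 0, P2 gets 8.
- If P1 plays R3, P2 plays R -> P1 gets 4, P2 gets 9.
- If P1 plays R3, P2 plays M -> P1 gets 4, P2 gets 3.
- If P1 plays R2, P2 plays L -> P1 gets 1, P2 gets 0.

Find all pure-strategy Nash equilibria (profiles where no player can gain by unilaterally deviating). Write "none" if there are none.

none

Check each profile: it is a Nash equilibrium iff no player can strictly gain by switching unilaterally.
(R1, L): P2 can switch to M (0 → 8). Not NE.
(R1, M): P1 can switch to R2 (0 → 1). Not NE.
(R1, R): P2 can switch to M (7 → 8). Not NE.
(R2, L): P1 can switch to R1 (1 → 9). Not NE.
(R2, M): P1 can switch to R3 (1 → 4). Not NE.
(R2, R): P1 can switch to R1 (0 → 5). Not NE.
(R3, L): P1 can switch to R1 (4 → 9). Not NE.
(R3, M): P2 can switch to L (3 → 7). Not NE.
(The remaining 1 profile has a profitable deviation by the same check.)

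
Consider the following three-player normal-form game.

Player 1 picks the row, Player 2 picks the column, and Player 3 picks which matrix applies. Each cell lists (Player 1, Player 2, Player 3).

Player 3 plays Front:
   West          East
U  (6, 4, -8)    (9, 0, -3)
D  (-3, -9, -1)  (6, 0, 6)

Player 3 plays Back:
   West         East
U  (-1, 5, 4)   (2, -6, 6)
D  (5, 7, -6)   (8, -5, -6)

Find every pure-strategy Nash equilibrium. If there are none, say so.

This game has no pure Nash equilibrium.

Check each profile: it is a Nash equilibrium iff no player can strictly gain by switching unilaterally.
(U, West, Front): Player 3 can switch to Back (-8 → 4). Not NE.
(U, West, Back): Player 1 can switch to D (-1 → 5). Not NE.
(U, East, Front): Player 2 can switch to West (0 → 4). Not NE.
(U, East, Back): Player 1 can switch to D (2 → 8). Not NE.
(D, West, Front): Player 1 can switch to U (-3 → 6). Not NE.
(D, West, Back): Player 3 can switch to Front (-6 → -1). Not NE.
(D, East, Front): Player 1 can switch to U (6 → 9). Not NE.
(D, East, Back): Player 2 can switch to West (-5 → 7). Not NE.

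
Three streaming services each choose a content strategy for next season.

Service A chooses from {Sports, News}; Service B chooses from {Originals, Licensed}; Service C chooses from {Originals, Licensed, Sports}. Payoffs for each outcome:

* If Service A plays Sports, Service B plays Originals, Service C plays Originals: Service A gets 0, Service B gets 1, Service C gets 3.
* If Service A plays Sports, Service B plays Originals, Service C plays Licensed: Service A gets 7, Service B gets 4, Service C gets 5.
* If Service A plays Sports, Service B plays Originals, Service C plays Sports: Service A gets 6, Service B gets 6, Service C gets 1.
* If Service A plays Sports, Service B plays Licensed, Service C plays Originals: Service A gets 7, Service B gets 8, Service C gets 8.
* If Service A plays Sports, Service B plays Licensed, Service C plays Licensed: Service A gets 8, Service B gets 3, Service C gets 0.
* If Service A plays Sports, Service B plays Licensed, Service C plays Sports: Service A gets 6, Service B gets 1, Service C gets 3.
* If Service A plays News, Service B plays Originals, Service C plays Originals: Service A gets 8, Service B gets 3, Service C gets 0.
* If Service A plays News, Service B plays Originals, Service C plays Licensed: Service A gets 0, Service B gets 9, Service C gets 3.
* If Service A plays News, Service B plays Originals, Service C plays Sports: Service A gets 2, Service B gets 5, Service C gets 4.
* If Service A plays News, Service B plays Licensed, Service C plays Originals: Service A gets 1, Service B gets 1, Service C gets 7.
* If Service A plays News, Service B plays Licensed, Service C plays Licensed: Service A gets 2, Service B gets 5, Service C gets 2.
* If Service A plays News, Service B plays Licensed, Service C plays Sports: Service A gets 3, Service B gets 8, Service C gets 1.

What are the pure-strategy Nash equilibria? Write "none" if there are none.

(Sports, Originals, Licensed) and (Sports, Licensed, Originals)

(Sports, Originals, Originals): Service A can switch to News (0 → 8). Not NE.
(Sports, Originals, Licensed): Service A gets 7, best alternative 0; Service B gets 4, best alternative 3; Service C gets 5, best alternative 3. No profitable deviation — NE.
(Sports, Originals, Sports): Service C can switch to Originals (1 → 3). Not NE.
(Sports, Licensed, Originals): Service A gets 7, best alternative 1; Service B gets 8, best alternative 1; Service C gets 8, best alternative 3. No profitable deviation — NE.
(Sports, Licensed, Licensed): Service B can switch to Originals (3 → 4). Not NE.
(Sports, Licensed, Sports): Service B can switch to Originals (1 → 6). Not NE.
(News, Originals, Originals): Service C can switch to Licensed (0 → 3). Not NE.
(News, Originals, Licensed): Service A can switch to Sports (0 → 7). Not NE.
(News, Originals, Sports): Service A can switch to Sports (2 → 6). Not NE.
(News, Licensed, Originals): Service A can switch to Sports (1 → 7). Not NE.
(News, Licensed, Licensed): Service A can switch to Sports (2 → 8). Not NE.
(News, Licensed, Sports): Service A can switch to Sports (3 → 6). Not NE.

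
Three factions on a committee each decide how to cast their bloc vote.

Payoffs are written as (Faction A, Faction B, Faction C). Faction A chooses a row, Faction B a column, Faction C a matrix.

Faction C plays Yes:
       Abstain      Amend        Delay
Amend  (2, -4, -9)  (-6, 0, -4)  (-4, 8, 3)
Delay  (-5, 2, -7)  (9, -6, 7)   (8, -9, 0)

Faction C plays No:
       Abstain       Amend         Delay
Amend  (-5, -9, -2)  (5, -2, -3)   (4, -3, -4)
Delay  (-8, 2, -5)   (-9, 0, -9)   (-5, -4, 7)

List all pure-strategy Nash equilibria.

(Amend, Amend, No)

(Amend, Abstain, Yes): Faction B can switch to Amend (-4 → 0). Not NE.
(Amend, Abstain, No): Faction B can switch to Amend (-9 → -2). Not NE.
(Amend, Amend, Yes): Faction A can switch to Delay (-6 → 9). Not NE.
(Amend, Amend, No): Faction A gets 5, best alternative -9; Faction B gets -2, best alternative -3; Faction C gets -3, best alternative -4. No profitable deviation — NE.
(Amend, Delay, Yes): Faction A can switch to Delay (-4 → 8). Not NE.
(Amend, Delay, No): Faction B can switch to Amend (-3 → -2). Not NE.
(Delay, Abstain, Yes): Faction A can switch to Amend (-5 → 2). Not NE.
(The remaining 5 profiles each have a profitable deviation by the same check.)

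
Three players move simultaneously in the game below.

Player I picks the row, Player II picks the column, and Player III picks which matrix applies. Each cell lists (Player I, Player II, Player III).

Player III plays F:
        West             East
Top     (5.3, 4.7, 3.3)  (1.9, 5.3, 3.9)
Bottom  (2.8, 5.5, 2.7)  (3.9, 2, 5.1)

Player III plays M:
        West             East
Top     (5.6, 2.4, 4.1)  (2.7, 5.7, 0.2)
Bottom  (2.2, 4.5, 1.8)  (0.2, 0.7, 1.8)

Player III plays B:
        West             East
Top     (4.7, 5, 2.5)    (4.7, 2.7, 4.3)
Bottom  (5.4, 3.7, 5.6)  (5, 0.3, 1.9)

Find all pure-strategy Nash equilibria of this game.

The unique pure-strategy Nash equilibrium is (Bottom, West, B).

Player I against (West, F): payoffs 5.3, 2.8 → best response Top.
Player I against (West, M): payoffs 5.6, 2.2 → best response Top.
Player I against (West, B): payoffs 4.7, 5.4 → best response Bottom.
Player I against (East, F): payoffs 1.9, 3.9 → best response Bottom.
Player I against (East, M): payoffs 2.7, 0.2 → best response Top.
Player I against (East, B): payoffs 4.7, 5 → best response Bottom.
Player II against (Top, F): payoffs 4.7, 5.3 → best response East.
Player II against (Top, M): payoffs 2.4, 5.7 → best response East.
Player II against (Top, B): payoffs 5, 2.7 → best response West.
Player II against (Bottom, F): payoffs 5.5, 2 → best response West.
Player II against (Bottom, M): payoffs 4.5, 0.7 → best response West.
Player II against (Bottom, B): payoffs 3.7, 0.3 → best response West.
Player III against (Top, West): payoffs 3.3, 4.1, 2.5 → best response M.
Player III against (Top, East): payoffs 3.9, 0.2, 4.3 → best response B.
Player III against (Bottom, West): payoffs 2.7, 1.8, 5.6 → best response B.
Player III against (Bottom, East): payoffs 5.1, 1.8, 1.9 → best response F.
Mutual best responses: (Bottom, West, B).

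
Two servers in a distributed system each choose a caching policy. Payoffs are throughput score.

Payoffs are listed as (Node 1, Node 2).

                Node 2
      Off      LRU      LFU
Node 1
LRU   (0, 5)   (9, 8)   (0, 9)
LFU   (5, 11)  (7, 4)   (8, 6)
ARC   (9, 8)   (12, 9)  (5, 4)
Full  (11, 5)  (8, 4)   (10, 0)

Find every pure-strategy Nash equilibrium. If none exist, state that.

Node 1 against Off: payoffs 0, 5, 9, 11 → best response Full.
Node 1 against LRU: payoffs 9, 7, 12, 8 → best response ARC.
Node 1 against LFU: payoffs 0, 8, 5, 10 → best response Full.
Node 2 against LRU: payoffs 5, 8, 9 → best response LFU.
Node 2 against LFU: payoffs 11, 4, 6 → best response Off.
Node 2 against ARC: payoffs 8, 9, 4 → best response LRU.
Node 2 against Full: payoffs 5, 4, 0 → best response Off.
Mutual best responses: (ARC, LRU); (Full, Off).

The pure Nash equilibria are (ARC, LRU) and (Full, Off).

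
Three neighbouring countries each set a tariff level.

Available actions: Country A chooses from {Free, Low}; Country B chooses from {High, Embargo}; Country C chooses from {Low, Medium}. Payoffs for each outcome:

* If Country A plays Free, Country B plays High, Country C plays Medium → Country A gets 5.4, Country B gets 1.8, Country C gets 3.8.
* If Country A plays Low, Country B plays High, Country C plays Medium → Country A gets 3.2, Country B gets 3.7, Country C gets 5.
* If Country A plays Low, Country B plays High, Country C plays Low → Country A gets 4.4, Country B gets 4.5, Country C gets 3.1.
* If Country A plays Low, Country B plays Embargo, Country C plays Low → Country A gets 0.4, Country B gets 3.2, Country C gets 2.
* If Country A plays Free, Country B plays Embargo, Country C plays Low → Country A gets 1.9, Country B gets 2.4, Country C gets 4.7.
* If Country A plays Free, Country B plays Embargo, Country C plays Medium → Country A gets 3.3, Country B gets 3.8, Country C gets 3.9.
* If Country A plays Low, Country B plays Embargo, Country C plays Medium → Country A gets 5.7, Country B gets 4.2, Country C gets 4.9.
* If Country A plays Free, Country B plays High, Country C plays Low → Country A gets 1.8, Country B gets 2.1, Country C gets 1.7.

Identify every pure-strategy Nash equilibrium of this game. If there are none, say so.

(Free, Embargo, Low) and (Low, Embargo, Medium)

(Free, High, Low): Country A can switch to Low (1.8 → 4.4). Not NE.
(Free, High, Medium): Country B can switch to Embargo (1.8 → 3.8). Not NE.
(Free, Embargo, Low): Country A gets 1.9, best alternative 0.4; Country B gets 2.4, best alternative 2.1; Country C gets 4.7, best alternative 3.9. No profitable deviation — NE.
(Free, Embargo, Medium): Country A can switch to Low (3.3 → 5.7). Not NE.
(Low, High, Low): Country C can switch to Medium (3.1 → 5). Not NE.
(Low, High, Medium): Country A can switch to Free (3.2 → 5.4). Not NE.
(Low, Embargo, Low): Country A can switch to Free (0.4 → 1.9). Not NE.
(Low, Embargo, Medium): Country A gets 5.7, best alternative 3.3; Country B gets 4.2, best alternative 3.7; Country C gets 4.9, best alternative 2. No profitable deviation — NE.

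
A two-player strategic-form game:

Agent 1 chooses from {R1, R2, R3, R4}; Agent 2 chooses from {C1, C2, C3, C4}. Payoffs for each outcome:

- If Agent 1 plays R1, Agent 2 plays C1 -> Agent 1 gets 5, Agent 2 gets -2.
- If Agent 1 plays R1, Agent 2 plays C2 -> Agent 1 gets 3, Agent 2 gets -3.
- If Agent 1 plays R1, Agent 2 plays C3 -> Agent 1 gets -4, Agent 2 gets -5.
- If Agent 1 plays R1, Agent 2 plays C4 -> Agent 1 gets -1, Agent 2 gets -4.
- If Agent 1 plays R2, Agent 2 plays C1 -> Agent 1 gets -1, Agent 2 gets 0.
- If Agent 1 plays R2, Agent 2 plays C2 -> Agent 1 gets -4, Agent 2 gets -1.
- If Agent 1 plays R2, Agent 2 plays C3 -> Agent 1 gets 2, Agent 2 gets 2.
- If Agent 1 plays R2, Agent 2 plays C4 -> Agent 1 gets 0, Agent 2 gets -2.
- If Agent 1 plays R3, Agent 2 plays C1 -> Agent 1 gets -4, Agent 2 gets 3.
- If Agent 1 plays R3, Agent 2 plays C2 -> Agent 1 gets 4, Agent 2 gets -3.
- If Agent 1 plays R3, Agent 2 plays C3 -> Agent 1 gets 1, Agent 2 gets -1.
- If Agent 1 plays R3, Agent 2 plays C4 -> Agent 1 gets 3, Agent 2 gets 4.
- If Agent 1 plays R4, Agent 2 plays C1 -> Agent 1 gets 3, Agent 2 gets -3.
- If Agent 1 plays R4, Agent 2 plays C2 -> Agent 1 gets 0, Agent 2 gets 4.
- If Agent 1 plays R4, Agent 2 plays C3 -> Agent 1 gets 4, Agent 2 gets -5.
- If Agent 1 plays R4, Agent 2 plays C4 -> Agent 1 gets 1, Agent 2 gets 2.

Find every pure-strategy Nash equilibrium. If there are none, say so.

The pure Nash equilibria are (R1, C1) and (R3, C4).

(R1, C1): Agent 1 gets 5, best alternative 3; Agent 2 gets -2, best alternative -3. No profitable deviation — NE.
(R1, C2): Agent 1 can switch to R3 (3 → 4). Not NE.
(R1, C3): Agent 1 can switch to R2 (-4 → 2). Not NE.
(R1, C4): Agent 1 can switch to R2 (-1 → 0). Not NE.
(R2, C1): Agent 1 can switch to R1 (-1 → 5). Not NE.
(R2, C2): Agent 1 can switch to R1 (-4 → 3). Not NE.
(R2, C3): Agent 1 can switch to R4 (2 → 4). Not NE.
(R2, C4): Agent 1 can switch to R3 (0 → 3). Not NE.
(R3, C1): Agent 1 can switch to R1 (-4 → 5). Not NE.
(R3, C2): Agent 2 can switch to C1 (-3 → 3). Not NE.
(R3, C3): Agent 1 can switch to R2 (1 → 2). Not NE.
(R3, C4): Agent 1 gets 3, best alternative 1; Agent 2 gets 4, best alternative 3. No profitable deviation — NE.
(The remaining 4 profiles each have a profitable deviation by the same check.)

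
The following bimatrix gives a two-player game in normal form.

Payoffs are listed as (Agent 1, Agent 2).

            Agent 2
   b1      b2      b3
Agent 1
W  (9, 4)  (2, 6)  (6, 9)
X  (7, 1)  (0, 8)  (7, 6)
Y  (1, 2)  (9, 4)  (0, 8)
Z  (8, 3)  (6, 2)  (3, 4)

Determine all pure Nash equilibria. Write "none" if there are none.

Agent 1 against b1: payoffs 9, 7, 1, 8 → best response W.
Agent 1 against b2: payoffs 2, 0, 9, 6 → best response Y.
Agent 1 against b3: payoffs 6, 7, 0, 3 → best response X.
Agent 2 against W: payoffs 4, 6, 9 → best response b3.
Agent 2 against X: payoffs 1, 8, 6 → best response b2.
Agent 2 against Y: payoffs 2, 4, 8 → best response b3.
Agent 2 against Z: payoffs 3, 2, 4 → best response b3.
No profile is a mutual best response for all players.

This game has no pure Nash equilibrium.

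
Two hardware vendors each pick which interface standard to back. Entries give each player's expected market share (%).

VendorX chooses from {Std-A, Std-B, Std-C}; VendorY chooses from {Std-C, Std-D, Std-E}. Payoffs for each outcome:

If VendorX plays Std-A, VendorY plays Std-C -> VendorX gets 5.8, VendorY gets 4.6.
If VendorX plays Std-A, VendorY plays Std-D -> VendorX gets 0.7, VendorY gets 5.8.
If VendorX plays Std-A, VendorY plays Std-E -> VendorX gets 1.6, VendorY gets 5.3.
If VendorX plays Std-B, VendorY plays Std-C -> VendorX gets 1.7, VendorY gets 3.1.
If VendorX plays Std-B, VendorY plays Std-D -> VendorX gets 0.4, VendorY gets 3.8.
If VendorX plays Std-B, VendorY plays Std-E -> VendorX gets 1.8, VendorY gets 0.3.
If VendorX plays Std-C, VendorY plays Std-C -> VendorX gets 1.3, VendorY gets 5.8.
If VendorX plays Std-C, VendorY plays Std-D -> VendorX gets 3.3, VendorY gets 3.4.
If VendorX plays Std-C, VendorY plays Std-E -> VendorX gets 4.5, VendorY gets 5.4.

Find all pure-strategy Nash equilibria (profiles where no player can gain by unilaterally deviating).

none

For each player, find the best response to each opponent profile; mutual best responses are the pure NE.
VendorX against Std-C: payoffs 5.8, 1.7, 1.3 → best response Std-A.
VendorX against Std-D: payoffs 0.7, 0.4, 3.3 → best response Std-C.
VendorX against Std-E: payoffs 1.6, 1.8, 4.5 → best response Std-C.
VendorY against Std-A: payoffs 4.6, 5.8, 5.3 → best response Std-D.
VendorY against Std-B: payoffs 3.1, 3.8, 0.3 → best response Std-D.
VendorY against Std-C: payoffs 5.8, 3.4, 5.4 → best response Std-C.
No profile is a mutual best response for all players.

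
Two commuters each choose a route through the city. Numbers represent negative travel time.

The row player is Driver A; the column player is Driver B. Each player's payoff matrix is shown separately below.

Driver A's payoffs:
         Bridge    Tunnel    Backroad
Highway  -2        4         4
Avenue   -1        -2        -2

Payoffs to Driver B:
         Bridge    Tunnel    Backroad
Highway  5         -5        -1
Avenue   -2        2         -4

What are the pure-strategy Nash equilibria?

This game has no pure Nash equilibrium.

(Highway, Bridge): Driver A can switch to Avenue (-2 → -1). Not NE.
(Highway, Tunnel): Driver B can switch to Bridge (-5 → 5). Not NE.
(Highway, Backroad): Driver B can switch to Bridge (-1 → 5). Not NE.
(Avenue, Bridge): Driver B can switch to Tunnel (-2 → 2). Not NE.
(Avenue, Tunnel): Driver A can switch to Highway (-2 → 4). Not NE.
(Avenue, Backroad): Driver A can switch to Highway (-2 → 4). Not NE.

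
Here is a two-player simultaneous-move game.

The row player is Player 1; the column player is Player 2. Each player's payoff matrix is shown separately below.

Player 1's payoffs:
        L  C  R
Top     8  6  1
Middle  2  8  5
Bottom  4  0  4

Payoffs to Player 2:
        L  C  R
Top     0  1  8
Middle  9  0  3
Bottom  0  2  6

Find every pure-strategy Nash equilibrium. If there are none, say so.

none

For each strategy profile, look for a profitable unilateral deviation.
(Top, L): Player 2 can switch to C (0 → 1). Not NE.
(Top, C): Player 1 can switch to Middle (6 → 8). Not NE.
(Top, R): Player 1 can switch to Middle (1 → 5). Not NE.
(Middle, L): Player 1 can switch to Top (2 → 8). Not NE.
(Middle, C): Player 2 can switch to L (0 → 9). Not NE.
(Middle, R): Player 2 can switch to L (3 → 9). Not NE.
(The remaining 3 profiles each have a profitable deviation by the same check.)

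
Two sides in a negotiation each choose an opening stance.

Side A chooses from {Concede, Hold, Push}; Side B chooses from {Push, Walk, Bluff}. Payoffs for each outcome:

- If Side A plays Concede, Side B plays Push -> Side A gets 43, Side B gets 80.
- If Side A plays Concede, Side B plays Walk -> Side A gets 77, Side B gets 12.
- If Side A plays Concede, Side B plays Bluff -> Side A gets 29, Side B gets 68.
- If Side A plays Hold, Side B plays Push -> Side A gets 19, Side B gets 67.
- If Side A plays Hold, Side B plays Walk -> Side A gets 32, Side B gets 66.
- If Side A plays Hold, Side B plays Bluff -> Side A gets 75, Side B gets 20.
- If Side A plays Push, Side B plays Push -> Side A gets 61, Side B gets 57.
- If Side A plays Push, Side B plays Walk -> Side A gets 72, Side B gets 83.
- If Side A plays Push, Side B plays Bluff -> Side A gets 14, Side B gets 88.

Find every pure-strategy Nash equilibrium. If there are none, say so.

Mark each player's best response to every combination of opponents' strategies; a profile where every player is best-responding is a pure Nash equilibrium.
Side A against Push: payoffs 43, 19, 61 → best response Push.
Side A against Walk: payoffs 77, 32, 72 → best response Concede.
Side A against Bluff: payoffs 29, 75, 14 → best response Hold.
Side B against Concede: payoffs 80, 12, 68 → best response Push.
Side B against Hold: payoffs 67, 66, 20 → best response Push.
Side B against Push: payoffs 57, 83, 88 → best response Bluff.
No profile is a mutual best response for all players.

none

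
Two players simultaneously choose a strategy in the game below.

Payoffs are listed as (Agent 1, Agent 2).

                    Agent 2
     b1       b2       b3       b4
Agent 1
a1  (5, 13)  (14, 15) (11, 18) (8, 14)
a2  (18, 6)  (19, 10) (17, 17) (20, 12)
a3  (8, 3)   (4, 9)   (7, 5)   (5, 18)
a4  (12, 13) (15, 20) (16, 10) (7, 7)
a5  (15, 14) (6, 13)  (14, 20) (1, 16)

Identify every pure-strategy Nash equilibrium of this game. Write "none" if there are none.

(a1, b1): Agent 1 can switch to a2 (5 → 18). Not NE.
(a1, b2): Agent 1 can switch to a2 (14 → 19). Not NE.
(a1, b3): Agent 1 can switch to a2 (11 → 17). Not NE.
(a1, b4): Agent 1 can switch to a2 (8 → 20). Not NE.
(a2, b1): Agent 2 can switch to b2 (6 → 10). Not NE.
(a2, b2): Agent 2 can switch to b3 (10 → 17). Not NE.
(a2, b3): Agent 1 gets 17, best alternative 16; Agent 2 gets 17, best alternative 12. No profitable deviation — NE.
(a2, b4): Agent 2 can switch to b3 (12 → 17). Not NE.
(a3, b1): Agent 1 can switch to a2 (8 → 18). Not NE.
(The remaining 11 profiles each have a profitable deviation by the same check.)

Pure NE: (a2, b3)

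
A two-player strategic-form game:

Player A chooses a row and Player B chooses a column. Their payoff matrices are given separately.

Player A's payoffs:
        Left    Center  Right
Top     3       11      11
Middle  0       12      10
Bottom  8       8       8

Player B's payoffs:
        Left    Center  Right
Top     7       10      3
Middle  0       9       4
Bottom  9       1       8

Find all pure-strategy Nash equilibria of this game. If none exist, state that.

The pure Nash equilibria are (Middle, Center), (Bottom, Left).

(Top, Left): Player A can switch to Bottom (3 → 8). Not NE.
(Top, Center): Player A can switch to Middle (11 → 12). Not NE.
(Top, Right): Player B can switch to Left (3 → 7). Not NE.
(Middle, Left): Player A can switch to Top (0 → 3). Not NE.
(Middle, Center): Player A gets 12, best alternative 11; Player B gets 9, best alternative 4. No profitable deviation — NE.
(Middle, Right): Player A can switch to Top (10 → 11). Not NE.
(Bottom, Left): Player A gets 8, best alternative 3; Player B gets 9, best alternative 8. No profitable deviation — NE.
(Bottom, Center): Player A can switch to Top (8 → 11). Not NE.
(Bottom, Right): Player A can switch to Top (8 → 11). Not NE.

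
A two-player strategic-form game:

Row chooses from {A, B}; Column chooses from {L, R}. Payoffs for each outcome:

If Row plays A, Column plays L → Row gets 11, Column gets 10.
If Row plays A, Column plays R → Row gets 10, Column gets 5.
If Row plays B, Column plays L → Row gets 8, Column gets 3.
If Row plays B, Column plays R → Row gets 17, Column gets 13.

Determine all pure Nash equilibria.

Row against L: payoffs 11, 8 → best response A.
Row against R: payoffs 10, 17 → best response B.
Column against A: payoffs 10, 5 → best response L.
Column against B: payoffs 3, 13 → best response R.
Mutual best responses: (A, L); (B, R).

(A, L); (B, R)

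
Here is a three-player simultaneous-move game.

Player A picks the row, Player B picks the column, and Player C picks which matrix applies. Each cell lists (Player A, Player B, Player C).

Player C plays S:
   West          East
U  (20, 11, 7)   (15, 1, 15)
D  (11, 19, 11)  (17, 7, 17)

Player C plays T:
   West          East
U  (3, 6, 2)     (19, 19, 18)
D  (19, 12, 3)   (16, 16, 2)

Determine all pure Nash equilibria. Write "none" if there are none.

Player A against (West, S): payoffs 20, 11 → best response U.
Player A against (West, T): payoffs 3, 19 → best response D.
Player A against (East, S): payoffs 15, 17 → best response D.
Player A against (East, T): payoffs 19, 16 → best response U.
Player B against (U, S): payoffs 11, 1 → best response West.
Player B against (U, T): payoffs 6, 19 → best response East.
Player B against (D, S): payoffs 19, 7 → best response West.
Player B against (D, T): payoffs 12, 16 → best response East.
Player C against (U, West): payoffs 7, 2 → best response S.
Player C against (U, East): payoffs 15, 18 → best response T.
Player C against (D, West): payoffs 11, 3 → best response S.
Player C against (D, East): payoffs 17, 2 → best response S.
Mutual best responses: (U, West, S); (U, East, T).

The pure Nash equilibria are (U, West, S) and (U, East, T).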